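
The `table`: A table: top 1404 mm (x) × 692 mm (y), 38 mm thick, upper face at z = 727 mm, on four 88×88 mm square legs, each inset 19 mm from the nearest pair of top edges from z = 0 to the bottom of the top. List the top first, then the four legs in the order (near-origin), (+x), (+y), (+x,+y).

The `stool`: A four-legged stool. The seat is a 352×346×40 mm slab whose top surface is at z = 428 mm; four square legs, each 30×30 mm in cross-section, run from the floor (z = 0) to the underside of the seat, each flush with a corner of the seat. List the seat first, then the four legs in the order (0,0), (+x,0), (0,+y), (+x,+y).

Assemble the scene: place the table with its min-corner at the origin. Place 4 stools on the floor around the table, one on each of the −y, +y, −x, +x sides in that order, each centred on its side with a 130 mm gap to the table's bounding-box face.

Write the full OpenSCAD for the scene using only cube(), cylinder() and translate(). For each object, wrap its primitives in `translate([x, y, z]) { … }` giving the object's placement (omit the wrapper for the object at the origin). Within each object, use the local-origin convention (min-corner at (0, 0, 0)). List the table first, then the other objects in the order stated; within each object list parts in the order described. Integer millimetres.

translate([0, 0, 689]) cube([1404, 692, 38]);
translate([19, 19, 0]) cube([88, 88, 689]);
translate([1297, 19, 0]) cube([88, 88, 689]);
translate([19, 585, 0]) cube([88, 88, 689]);
translate([1297, 585, 0]) cube([88, 88, 689]);
translate([526, -476, 0]) {
  translate([0, 0, 388]) cube([352, 346, 40]);
  cube([30, 30, 388]);
  translate([322, 0, 0]) cube([30, 30, 388]);
  translate([0, 316, 0]) cube([30, 30, 388]);
  translate([322, 316, 0]) cube([30, 30, 388]);
}
translate([526, 822, 0]) {
  translate([0, 0, 388]) cube([352, 346, 40]);
  cube([30, 30, 388]);
  translate([322, 0, 0]) cube([30, 30, 388]);
  translate([0, 316, 0]) cube([30, 30, 388]);
  translate([322, 316, 0]) cube([30, 30, 388]);
}
translate([-482, 173, 0]) {
  translate([0, 0, 388]) cube([352, 346, 40]);
  cube([30, 30, 388]);
  translate([322, 0, 0]) cube([30, 30, 388]);
  translate([0, 316, 0]) cube([30, 30, 388]);
  translate([322, 316, 0]) cube([30, 30, 388]);
}
translate([1534, 173, 0]) {
  translate([0, 0, 388]) cube([352, 346, 40]);
  cube([30, 30, 388]);
  translate([322, 0, 0]) cube([30, 30, 388]);
  translate([0, 316, 0]) cube([30, 30, 388]);
  translate([322, 316, 0]) cube([30, 30, 388]);
}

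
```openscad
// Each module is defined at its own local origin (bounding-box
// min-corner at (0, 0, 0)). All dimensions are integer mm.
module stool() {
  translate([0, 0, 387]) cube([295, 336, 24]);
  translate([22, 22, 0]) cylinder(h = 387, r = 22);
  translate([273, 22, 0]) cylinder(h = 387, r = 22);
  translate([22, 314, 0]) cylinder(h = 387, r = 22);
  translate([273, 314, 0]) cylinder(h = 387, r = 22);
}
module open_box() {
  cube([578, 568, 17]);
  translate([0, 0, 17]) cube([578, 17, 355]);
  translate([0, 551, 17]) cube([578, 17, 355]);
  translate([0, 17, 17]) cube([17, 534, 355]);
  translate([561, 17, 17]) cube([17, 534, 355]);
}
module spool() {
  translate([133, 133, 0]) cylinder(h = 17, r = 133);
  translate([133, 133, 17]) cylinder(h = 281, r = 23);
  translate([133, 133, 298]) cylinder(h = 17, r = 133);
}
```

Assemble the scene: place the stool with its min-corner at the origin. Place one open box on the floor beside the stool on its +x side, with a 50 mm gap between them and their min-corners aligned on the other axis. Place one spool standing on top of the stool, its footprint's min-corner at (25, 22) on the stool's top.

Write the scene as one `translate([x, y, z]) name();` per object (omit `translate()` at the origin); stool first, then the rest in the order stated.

stool();
translate([345, 0, 0]) open_box();
translate([25, 22, 411]) spool();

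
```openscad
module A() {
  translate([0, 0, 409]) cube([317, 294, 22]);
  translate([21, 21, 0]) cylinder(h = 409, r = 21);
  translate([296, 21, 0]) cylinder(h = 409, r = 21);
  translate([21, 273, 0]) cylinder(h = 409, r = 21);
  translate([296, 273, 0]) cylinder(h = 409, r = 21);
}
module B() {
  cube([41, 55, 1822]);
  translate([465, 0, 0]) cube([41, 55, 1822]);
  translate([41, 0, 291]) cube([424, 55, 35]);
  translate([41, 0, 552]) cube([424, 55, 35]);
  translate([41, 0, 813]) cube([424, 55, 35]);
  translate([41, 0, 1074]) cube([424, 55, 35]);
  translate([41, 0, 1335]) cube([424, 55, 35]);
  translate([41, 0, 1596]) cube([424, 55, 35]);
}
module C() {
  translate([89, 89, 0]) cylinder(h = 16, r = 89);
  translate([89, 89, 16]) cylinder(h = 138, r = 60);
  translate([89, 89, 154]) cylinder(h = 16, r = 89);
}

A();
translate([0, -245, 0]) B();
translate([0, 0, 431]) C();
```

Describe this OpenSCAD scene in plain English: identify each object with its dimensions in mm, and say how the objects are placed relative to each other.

A is a four-legged stool. The seat is a 317×294×22 mm slab whose top surface is at z = 431 mm; four round legs, each 42 mm in diameter, run from the floor (z = 0) to the underside of the seat, each leg's axis is inset half a diameter from the nearest pair of seat edges (so the leg's bounding box is flush with the corner).

B is a wooden ladder with two side rails of 41×55 mm section and 1822 mm height, set 506 mm apart overall. Between them run 6 rectangular rungs (55 mm deep, 35 mm thick), front faces flush with the rails' −y face. The bottom of the first rung is 291 mm above the floor and each subsequent rung is 261 mm higher than the one below.

C is a spool: two coaxial disc flanges of radius 89 mm and thickness 16 mm, joined by a core cylinder of radius 60 mm and height 138 mm. The lower flange rests on z = 0 and the three cylinders share a vertical axis.

The ladder is on the floor beside the stool on its −y side. The spool is on top of the stool.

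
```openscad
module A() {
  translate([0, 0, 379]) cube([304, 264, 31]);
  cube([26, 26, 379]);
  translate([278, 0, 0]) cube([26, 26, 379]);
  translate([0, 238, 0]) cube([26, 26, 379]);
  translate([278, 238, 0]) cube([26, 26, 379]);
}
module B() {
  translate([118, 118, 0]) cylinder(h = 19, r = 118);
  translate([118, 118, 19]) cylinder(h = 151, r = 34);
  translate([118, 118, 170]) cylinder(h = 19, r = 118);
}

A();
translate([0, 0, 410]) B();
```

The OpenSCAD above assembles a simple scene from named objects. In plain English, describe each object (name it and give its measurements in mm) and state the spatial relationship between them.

A is a four-legged stool. The seat is 304×264 mm, 31 mm thick, top at z = 410 mm. It stands on four square legs, each 26×26 mm in cross-section, from z = 0 to the seat underside, each flush with a corner of the seat.

B is a spool: two coaxial disc flanges of radius 118 mm and thickness 19 mm, joined by a core cylinder of radius 34 mm and height 151 mm. The lower flange rests on z = 0 and the three cylinders share a vertical axis.

The spool is on top of the stool.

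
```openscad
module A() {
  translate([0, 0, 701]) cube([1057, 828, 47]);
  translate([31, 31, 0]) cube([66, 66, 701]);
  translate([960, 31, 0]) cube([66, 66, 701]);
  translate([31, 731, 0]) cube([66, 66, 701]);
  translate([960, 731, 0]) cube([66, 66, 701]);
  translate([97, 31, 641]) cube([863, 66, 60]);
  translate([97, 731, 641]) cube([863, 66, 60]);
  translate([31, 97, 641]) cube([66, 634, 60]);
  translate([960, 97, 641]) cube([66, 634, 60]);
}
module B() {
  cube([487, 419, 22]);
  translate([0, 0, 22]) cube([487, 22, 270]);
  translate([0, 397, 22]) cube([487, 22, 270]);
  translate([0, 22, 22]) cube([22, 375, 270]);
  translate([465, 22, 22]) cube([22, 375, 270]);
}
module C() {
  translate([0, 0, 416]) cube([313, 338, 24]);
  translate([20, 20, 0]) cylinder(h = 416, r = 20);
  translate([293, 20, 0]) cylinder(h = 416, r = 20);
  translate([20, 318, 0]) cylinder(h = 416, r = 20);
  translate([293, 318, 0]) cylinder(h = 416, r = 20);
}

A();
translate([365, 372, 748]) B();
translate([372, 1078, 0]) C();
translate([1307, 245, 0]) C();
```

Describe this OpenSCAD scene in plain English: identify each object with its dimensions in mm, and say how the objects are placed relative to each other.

A is a table with a 1057×828 mm rectangular top, 47 mm thick, top surface at z = 748 mm, supported by four 66×66 mm square legs, each inset 31 mm from the nearest pair of top edges, running from the floor. Four apron rails, 66 mm thick and 60 mm tall, run between adjacent legs with their top edges flush with the underside of the top and their outer faces flush with the legs' outer faces.

B is an open storage box with external size 487×419×292 mm and wall thickness 22 mm (the base is also 22 mm thick). The base covers the whole footprint; the four walls stand on the base, with the y-facing walls full-width and the x-facing walls fitting between their inner faces.

C is a simple wooden stool: a rectangular seat 313 mm (x) by 338 mm (y), 24 mm thick, top face at z = 440 mm, on four round legs, each 40 mm in diameter. The legs rest on z = 0, each leg's axis is inset half a diameter from the nearest pair of seat edges (so the leg's bounding box is flush with the corner).

The open box is on top of the table. Two stools sit around the table at the +y, +x sides.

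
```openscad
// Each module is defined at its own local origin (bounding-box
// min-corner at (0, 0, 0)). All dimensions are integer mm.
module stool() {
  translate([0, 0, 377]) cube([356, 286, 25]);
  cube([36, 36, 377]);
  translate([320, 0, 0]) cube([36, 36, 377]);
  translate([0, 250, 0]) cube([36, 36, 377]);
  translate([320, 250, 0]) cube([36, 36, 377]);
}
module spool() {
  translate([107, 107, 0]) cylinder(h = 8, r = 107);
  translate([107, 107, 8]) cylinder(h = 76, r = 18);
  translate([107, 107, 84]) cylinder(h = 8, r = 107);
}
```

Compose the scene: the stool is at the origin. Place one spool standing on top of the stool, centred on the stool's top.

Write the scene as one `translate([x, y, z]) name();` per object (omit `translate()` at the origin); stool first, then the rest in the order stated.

stool();
translate([71, 36, 402]) spool();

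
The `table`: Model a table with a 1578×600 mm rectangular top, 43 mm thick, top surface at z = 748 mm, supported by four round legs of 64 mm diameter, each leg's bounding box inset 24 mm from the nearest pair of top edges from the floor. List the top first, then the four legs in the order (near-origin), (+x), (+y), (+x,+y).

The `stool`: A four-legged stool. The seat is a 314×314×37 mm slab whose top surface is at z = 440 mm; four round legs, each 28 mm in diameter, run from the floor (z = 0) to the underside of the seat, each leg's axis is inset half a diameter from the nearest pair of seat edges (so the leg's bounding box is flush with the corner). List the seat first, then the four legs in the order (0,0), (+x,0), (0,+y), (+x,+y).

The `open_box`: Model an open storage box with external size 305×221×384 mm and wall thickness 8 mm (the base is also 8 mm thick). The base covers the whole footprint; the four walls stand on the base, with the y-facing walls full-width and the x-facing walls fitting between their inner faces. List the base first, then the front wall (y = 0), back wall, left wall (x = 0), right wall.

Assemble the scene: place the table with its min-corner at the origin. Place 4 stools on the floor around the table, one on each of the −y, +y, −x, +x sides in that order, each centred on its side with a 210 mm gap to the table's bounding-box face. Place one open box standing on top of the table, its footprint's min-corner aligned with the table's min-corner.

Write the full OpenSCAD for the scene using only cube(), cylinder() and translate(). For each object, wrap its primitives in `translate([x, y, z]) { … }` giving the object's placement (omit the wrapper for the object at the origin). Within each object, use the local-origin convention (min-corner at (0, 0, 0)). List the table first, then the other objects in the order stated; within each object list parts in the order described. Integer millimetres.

translate([0, 0, 705]) cube([1578, 600, 43]);
translate([56, 56, 0]) cylinder(h = 705, r = 32);
translate([1522, 56, 0]) cylinder(h = 705, r = 32);
translate([56, 544, 0]) cylinder(h = 705, r = 32);
translate([1522, 544, 0]) cylinder(h = 705, r = 32);
translate([632, -524, 0]) {
  translate([0, 0, 403]) cube([314, 314, 37]);
  translate([14, 14, 0]) cylinder(h = 403, r = 14);
  translate([300, 14, 0]) cylinder(h = 403, r = 14);
  translate([14, 300, 0]) cylinder(h = 403, r = 14);
  translate([300, 300, 0]) cylinder(h = 403, r = 14);
}
translate([632, 810, 0]) {
  translate([0, 0, 403]) cube([314, 314, 37]);
  translate([14, 14, 0]) cylinder(h = 403, r = 14);
  translate([300, 14, 0]) cylinder(h = 403, r = 14);
  translate([14, 300, 0]) cylinder(h = 403, r = 14);
  translate([300, 300, 0]) cylinder(h = 403, r = 14);
}
translate([-524, 143, 0]) {
  translate([0, 0, 403]) cube([314, 314, 37]);
  translate([14, 14, 0]) cylinder(h = 403, r = 14);
  translate([300, 14, 0]) cylinder(h = 403, r = 14);
  translate([14, 300, 0]) cylinder(h = 403, r = 14);
  translate([300, 300, 0]) cylinder(h = 403, r = 14);
}
translate([1788, 143, 0]) {
  translate([0, 0, 403]) cube([314, 314, 37]);
  translate([14, 14, 0]) cylinder(h = 403, r = 14);
  translate([300, 14, 0]) cylinder(h = 403, r = 14);
  translate([14, 300, 0]) cylinder(h = 403, r = 14);
  translate([300, 300, 0]) cylinder(h = 403, r = 14);
}
translate([0, 0, 748]) {
  cube([305, 221, 8]);
  translate([0, 0, 8]) cube([305, 8, 376]);
  translate([0, 213, 8]) cube([305, 8, 376]);
  translate([0, 8, 8]) cube([8, 205, 376]);
  translate([297, 8, 8]) cube([8, 205, 376]);
}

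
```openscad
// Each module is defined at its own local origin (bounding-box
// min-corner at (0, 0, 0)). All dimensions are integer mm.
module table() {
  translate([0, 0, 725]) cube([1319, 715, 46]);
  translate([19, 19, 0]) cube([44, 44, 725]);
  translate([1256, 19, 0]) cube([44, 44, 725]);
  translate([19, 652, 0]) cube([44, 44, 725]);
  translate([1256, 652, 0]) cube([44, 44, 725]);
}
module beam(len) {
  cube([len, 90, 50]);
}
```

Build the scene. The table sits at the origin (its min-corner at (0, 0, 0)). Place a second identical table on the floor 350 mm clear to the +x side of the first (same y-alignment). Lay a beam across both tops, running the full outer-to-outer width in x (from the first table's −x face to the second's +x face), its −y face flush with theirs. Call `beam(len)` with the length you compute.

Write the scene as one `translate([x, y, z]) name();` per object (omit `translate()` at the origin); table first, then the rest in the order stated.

table();
translate([1669, 0, 0]) table();
translate([0, 0, 771]) beam(2988);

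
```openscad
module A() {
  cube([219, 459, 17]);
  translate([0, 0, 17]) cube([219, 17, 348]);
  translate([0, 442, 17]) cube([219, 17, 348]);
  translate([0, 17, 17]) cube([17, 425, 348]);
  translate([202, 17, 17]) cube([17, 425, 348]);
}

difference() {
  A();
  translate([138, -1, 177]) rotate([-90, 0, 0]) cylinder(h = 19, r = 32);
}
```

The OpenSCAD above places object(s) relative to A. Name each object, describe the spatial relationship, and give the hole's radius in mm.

A is an open box. The open box has a circular hole through its front wall. The hole's radius is 32 mm.

The subtracted cylinder has r = 32 mm.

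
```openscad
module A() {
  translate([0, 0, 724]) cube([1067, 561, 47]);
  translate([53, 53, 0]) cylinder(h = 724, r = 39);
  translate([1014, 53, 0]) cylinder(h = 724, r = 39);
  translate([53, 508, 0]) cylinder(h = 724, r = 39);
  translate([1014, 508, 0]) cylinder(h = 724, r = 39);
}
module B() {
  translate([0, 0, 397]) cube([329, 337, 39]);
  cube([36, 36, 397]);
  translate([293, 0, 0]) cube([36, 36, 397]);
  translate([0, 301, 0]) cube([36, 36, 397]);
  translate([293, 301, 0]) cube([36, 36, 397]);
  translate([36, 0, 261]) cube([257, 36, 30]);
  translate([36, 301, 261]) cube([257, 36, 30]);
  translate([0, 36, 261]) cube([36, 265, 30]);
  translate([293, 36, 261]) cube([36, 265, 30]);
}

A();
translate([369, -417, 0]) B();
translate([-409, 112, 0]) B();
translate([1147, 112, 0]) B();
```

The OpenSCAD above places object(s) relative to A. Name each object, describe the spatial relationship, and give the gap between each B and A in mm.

Each stool's nearest face is 80 mm from the table's bounding box.

A is a table. B is a stool. Three stools sit around the table at the −y, −x, +x sides. The gap between each stool and the table is 80 mm.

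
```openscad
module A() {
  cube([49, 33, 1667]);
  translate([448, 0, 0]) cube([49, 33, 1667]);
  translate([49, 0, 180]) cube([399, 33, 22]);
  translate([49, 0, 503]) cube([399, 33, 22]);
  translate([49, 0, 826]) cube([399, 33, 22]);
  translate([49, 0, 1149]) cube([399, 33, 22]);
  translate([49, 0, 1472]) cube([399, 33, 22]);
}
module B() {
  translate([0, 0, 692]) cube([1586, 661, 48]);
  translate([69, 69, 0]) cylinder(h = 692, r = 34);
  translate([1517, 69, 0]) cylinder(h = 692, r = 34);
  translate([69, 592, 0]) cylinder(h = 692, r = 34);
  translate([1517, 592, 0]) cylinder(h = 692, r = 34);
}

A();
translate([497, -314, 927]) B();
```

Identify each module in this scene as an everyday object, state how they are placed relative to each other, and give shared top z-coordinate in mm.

Both tops at z = 1667 mm.

A is a ladder. B is a table. The table is beside the ladder with their tops flush at z = 1667. The shared top z-coordinate is 1667 mm.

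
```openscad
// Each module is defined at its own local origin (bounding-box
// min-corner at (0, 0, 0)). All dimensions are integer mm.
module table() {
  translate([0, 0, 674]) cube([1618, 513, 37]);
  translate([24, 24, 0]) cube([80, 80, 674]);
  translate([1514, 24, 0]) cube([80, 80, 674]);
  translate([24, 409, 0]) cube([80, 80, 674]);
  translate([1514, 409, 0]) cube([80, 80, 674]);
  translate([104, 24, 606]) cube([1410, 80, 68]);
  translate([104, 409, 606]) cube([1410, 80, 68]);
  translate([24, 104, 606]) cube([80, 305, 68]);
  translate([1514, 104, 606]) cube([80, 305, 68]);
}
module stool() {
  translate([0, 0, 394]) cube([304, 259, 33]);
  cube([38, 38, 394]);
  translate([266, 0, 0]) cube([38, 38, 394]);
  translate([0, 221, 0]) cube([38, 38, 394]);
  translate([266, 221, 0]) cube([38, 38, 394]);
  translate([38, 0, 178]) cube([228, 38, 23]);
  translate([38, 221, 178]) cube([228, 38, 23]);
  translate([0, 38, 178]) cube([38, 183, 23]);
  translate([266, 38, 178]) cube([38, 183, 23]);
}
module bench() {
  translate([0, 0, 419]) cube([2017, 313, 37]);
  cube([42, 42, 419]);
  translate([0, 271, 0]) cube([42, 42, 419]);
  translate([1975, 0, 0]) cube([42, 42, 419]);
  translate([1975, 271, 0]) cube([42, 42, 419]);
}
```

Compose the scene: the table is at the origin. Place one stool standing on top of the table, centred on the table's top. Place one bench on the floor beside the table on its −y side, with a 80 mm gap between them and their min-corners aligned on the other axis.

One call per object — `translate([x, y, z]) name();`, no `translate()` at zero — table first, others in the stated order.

table();
translate([657, 127, 711]) stool();
translate([0, -393, 0]) bench();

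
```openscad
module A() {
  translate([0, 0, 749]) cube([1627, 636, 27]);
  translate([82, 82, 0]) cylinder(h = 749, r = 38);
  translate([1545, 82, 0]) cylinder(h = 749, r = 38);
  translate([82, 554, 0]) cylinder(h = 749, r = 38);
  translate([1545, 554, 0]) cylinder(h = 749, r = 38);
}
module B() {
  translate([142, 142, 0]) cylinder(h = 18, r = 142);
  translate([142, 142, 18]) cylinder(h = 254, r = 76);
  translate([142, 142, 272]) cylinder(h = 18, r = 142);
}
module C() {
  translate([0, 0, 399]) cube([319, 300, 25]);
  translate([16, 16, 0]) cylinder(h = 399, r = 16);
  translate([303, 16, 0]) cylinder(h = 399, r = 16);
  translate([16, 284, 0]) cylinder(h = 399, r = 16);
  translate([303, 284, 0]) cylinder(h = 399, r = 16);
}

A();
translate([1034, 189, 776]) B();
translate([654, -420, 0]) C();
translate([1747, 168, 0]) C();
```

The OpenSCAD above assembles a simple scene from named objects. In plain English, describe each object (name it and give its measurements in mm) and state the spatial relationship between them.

A is a table: top 1627 mm (x) × 636 mm (y), 27 mm thick, upper face at z = 776 mm, on four round legs of 76 mm diameter, each leg's bounding box inset 44 mm from the nearest pair of top edges, running from z = 0 to the bottom of the top.

B is a spool: two coaxial disc flanges of radius 142 mm and thickness 18 mm, joined by a core cylinder of radius 76 mm and height 254 mm. The lower flange rests on z = 0 and the three cylinders share a vertical axis.

C is a four-legged stool. The seat is a 319×300×25 mm slab whose top surface is at z = 424 mm; four round legs, each 32 mm in diameter, run from the floor (z = 0) to the underside of the seat, each leg's axis is inset half a diameter from the nearest pair of seat edges (so the leg's bounding box is flush with the corner).

The spool is on top of the table. Two stools sit around the table at the −y, +x sides.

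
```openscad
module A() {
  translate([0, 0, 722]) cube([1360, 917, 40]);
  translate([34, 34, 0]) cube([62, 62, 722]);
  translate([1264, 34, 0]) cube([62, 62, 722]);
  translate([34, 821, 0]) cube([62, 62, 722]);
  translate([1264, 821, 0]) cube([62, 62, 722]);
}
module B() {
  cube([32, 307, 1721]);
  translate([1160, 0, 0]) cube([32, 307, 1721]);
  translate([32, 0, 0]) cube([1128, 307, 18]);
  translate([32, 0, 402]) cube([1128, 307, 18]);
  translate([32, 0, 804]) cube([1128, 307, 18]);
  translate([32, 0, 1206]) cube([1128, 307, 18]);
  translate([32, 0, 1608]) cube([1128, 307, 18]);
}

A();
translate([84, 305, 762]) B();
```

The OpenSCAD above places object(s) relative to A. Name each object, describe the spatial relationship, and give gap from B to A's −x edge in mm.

A is a table. B is a bookshelf. The bookshelf is on top of the table, centred. The gap from the bookshelf to the table's −x edge is 84 mm.

The bookshelf's min-x is at 84; the table's min-x is 0; gap = 84 mm.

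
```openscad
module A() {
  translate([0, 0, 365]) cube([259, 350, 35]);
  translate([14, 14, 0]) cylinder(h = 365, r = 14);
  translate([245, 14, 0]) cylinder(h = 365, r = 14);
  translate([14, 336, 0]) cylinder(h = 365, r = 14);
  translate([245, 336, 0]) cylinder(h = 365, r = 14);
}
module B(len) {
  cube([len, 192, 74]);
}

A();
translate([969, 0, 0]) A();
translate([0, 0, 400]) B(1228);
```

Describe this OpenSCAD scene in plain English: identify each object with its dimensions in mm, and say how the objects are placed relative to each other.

A is a four-legged stool. The seat is a 259×350×35 mm slab whose top surface is at z = 400 mm; four round legs, each 28 mm in diameter, run from the floor (z = 0) to the underside of the seat, each leg's axis is inset half a diameter from the nearest pair of seat edges (so the leg's bounding box is flush with the corner).

B is a rectangular beam 1228 mm long (x), 192 mm deep (y), 74 mm thick (z).

The beam spans the tops of two stools placed 710 mm apart, resting at z = 400 mm.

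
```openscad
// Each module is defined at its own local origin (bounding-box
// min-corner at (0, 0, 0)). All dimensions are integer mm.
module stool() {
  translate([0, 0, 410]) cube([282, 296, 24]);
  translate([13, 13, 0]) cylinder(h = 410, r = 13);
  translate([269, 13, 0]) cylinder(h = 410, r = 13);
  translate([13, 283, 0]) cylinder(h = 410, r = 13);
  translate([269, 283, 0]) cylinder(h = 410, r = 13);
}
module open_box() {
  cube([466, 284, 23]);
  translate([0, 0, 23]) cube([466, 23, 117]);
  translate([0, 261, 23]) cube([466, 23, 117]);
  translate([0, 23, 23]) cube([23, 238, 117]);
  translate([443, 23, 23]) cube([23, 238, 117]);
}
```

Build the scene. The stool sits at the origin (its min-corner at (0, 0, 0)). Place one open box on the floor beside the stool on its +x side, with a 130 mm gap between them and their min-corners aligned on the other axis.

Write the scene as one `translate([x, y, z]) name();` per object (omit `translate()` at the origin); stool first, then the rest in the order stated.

stool();
translate([412, 0, 0]) open_box();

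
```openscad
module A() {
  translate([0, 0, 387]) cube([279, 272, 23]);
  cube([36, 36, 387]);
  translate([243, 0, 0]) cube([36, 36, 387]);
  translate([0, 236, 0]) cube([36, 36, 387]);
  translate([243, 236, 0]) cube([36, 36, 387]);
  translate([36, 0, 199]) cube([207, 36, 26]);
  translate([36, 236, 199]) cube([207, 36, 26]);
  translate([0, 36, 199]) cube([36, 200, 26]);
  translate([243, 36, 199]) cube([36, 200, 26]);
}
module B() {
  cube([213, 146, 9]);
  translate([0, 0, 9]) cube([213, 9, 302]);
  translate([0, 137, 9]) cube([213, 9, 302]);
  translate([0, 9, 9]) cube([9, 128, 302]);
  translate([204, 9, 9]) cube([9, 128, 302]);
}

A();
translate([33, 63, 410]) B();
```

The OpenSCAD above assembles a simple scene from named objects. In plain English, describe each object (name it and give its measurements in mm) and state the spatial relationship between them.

A is a simple wooden stool: a rectangular seat 279 mm (x) by 272 mm (y), 23 mm thick, top face at z = 410 mm, on four square legs, each 36×36 mm in cross-section. The legs rest on z = 0, each flush with a corner of the seat. Four stretchers, 36 mm wide and 26 mm tall, connect adjacent legs with their undersides at z = 199 mm, each running between the inner faces of the legs it joins and aligned with the legs' outer faces on the other axis.

B is an open storage box with external size 213×146×311 mm and wall thickness 9 mm (the base is also 9 mm thick). The base covers the whole footprint; the four walls stand on the base, with the y-facing walls full-width and the x-facing walls fitting between their inner faces.

The open box is on top of the stool, centred.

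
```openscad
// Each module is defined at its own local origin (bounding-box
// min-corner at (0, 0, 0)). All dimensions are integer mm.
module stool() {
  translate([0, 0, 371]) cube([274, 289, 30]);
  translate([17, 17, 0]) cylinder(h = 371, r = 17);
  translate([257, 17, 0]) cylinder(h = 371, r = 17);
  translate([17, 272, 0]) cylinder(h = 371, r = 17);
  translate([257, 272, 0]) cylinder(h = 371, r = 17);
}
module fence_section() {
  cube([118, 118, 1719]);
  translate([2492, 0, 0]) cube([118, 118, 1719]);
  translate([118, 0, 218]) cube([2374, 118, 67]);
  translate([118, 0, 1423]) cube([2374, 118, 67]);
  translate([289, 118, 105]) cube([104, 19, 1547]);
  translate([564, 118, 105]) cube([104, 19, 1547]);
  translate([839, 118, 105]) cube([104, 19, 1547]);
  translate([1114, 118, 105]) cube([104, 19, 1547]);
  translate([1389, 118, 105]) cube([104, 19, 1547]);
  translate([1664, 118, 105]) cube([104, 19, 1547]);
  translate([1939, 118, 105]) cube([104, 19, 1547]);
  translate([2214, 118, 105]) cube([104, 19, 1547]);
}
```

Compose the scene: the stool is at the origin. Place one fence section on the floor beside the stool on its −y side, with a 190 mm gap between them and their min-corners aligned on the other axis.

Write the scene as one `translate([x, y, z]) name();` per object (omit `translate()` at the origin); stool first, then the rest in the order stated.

stool();
translate([0, -327, 0]) fence_section();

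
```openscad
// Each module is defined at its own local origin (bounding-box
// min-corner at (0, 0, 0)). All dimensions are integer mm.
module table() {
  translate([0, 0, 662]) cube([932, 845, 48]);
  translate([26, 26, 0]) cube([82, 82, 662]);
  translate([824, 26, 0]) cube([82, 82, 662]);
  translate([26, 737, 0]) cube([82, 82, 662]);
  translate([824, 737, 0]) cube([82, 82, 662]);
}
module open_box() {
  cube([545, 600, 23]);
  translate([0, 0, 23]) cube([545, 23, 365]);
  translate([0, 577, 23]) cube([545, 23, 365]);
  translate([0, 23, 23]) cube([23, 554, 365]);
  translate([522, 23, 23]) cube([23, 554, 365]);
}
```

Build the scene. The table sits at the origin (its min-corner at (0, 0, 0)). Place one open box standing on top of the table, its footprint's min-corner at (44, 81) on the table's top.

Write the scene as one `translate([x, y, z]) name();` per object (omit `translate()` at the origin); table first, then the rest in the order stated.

table();
translate([44, 81, 710]) open_box();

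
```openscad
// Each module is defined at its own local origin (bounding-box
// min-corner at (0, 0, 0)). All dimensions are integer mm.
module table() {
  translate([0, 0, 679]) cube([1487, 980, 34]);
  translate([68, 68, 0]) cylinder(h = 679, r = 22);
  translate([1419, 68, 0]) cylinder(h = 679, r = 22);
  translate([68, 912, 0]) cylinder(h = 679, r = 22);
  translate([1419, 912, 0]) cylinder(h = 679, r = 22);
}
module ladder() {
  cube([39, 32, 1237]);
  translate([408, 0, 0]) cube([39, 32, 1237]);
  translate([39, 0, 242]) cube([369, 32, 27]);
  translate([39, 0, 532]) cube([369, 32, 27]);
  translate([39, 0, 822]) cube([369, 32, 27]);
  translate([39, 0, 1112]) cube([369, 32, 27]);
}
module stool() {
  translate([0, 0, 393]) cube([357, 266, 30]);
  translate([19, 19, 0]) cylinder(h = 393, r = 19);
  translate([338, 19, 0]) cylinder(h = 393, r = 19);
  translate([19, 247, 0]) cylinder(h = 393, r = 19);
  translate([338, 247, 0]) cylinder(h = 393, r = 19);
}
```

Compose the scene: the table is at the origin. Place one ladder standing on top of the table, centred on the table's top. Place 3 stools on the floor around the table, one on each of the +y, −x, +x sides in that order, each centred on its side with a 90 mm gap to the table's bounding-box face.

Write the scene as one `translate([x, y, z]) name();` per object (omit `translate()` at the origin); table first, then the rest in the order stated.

table();
translate([520, 474, 713]) ladder();
translate([565, 1070, 0]) stool();
translate([-447, 357, 0]) stool();
translate([1577, 357, 0]) stool();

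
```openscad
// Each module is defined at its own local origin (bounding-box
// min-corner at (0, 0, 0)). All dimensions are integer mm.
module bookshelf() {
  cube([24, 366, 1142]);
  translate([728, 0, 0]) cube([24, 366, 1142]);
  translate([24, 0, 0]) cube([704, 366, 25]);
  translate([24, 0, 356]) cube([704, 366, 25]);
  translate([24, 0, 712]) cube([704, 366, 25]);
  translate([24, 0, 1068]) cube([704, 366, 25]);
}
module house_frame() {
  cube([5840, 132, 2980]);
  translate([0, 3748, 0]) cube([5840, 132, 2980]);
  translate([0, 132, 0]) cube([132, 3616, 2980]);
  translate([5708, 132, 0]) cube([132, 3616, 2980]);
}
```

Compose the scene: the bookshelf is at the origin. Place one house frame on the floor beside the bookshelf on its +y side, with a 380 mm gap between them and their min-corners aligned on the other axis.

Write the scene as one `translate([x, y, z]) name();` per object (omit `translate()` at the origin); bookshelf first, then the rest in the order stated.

bookshelf();
translate([0, 746, 0]) house_frame();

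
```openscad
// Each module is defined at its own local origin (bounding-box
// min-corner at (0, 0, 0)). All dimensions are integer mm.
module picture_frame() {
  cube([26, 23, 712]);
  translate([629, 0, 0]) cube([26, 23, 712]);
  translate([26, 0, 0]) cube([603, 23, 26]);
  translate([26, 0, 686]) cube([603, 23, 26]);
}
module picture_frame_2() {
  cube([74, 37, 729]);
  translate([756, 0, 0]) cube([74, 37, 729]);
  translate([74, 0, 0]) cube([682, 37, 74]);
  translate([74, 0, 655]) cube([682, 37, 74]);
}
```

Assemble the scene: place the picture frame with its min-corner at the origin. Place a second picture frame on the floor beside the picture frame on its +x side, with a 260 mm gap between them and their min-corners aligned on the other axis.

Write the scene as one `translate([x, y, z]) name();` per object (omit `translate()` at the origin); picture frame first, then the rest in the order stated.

picture_frame();
translate([915, 0, 0]) picture_frame_2();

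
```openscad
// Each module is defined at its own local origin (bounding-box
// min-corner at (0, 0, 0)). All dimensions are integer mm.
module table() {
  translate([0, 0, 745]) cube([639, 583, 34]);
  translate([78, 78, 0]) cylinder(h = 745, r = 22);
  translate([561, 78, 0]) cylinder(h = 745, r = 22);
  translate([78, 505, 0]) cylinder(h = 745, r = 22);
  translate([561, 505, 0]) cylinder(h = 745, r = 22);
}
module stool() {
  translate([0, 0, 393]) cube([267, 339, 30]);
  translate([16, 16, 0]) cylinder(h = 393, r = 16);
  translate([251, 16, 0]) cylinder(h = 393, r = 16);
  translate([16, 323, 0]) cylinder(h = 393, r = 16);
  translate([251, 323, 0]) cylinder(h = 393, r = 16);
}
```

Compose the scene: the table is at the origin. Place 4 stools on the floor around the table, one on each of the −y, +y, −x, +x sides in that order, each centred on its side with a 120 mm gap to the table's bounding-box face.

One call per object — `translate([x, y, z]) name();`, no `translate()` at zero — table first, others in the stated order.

table();
translate([186, -459, 0]) stool();
translate([186, 703, 0]) stool();
translate([-387, 122, 0]) stool();
translate([759, 122, 0]) stool();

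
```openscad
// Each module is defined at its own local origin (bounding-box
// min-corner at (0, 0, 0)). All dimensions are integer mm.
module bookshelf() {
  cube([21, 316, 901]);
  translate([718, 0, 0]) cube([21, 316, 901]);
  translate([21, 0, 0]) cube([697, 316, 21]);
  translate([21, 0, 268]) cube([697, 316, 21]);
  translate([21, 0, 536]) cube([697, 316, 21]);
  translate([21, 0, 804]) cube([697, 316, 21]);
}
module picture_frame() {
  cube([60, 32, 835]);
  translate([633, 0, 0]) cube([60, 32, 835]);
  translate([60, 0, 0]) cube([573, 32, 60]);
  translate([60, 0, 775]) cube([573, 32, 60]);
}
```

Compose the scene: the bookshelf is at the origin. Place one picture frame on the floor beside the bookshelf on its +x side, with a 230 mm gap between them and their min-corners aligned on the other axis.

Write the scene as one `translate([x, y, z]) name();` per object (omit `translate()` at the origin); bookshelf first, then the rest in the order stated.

bookshelf();
translate([969, 0, 0]) picture_frame();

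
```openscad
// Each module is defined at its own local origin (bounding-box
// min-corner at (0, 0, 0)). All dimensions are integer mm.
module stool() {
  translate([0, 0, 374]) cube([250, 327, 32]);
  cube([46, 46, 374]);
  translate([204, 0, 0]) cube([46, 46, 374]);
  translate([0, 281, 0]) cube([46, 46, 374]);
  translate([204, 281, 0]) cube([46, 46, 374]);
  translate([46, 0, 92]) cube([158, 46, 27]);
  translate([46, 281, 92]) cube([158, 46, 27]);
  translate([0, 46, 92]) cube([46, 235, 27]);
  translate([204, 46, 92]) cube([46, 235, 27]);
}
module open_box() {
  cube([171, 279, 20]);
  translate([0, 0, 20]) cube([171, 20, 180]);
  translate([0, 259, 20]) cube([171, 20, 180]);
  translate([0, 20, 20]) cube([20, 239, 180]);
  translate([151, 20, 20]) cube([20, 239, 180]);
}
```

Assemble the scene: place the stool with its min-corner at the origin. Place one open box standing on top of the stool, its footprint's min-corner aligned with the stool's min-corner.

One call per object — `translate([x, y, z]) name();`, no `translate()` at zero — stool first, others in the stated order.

stool();
translate([0, 0, 406]) open_box();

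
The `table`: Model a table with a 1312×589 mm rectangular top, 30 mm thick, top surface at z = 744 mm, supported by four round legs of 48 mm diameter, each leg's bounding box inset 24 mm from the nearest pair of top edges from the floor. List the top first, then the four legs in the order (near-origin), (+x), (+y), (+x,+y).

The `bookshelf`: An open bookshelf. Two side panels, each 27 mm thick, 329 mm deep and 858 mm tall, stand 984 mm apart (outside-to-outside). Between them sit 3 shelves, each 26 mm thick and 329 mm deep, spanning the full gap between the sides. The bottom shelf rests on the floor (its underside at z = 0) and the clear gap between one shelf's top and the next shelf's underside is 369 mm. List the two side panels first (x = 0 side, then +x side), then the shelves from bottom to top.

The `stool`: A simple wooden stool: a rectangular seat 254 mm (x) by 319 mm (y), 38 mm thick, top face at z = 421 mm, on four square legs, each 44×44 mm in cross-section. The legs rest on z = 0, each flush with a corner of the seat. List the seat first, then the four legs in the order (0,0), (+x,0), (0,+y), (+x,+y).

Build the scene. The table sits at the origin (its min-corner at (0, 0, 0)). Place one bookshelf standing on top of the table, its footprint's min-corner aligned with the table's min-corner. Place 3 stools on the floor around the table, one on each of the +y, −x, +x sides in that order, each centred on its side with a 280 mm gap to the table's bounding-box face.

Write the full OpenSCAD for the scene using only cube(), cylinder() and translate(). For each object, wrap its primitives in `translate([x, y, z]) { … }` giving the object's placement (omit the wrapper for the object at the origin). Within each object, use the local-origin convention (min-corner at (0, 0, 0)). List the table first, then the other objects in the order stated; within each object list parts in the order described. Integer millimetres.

translate([0, 0, 714]) cube([1312, 589, 30]);
translate([48, 48, 0]) cylinder(h = 714, r = 24);
translate([1264, 48, 0]) cylinder(h = 714, r = 24);
translate([48, 541, 0]) cylinder(h = 714, r = 24);
translate([1264, 541, 0]) cylinder(h = 714, r = 24);
translate([0, 0, 744]) {
  cube([27, 329, 858]);
  translate([957, 0, 0]) cube([27, 329, 858]);
  translate([27, 0, 0]) cube([930, 329, 26]);
  translate([27, 0, 395]) cube([930, 329, 26]);
  translate([27, 0, 790]) cube([930, 329, 26]);
}
translate([529, 869, 0]) {
  translate([0, 0, 383]) cube([254, 319, 38]);
  cube([44, 44, 383]);
  translate([210, 0, 0]) cube([44, 44, 383]);
  translate([0, 275, 0]) cube([44, 44, 383]);
  translate([210, 275, 0]) cube([44, 44, 383]);
}
translate([-534, 135, 0]) {
  translate([0, 0, 383]) cube([254, 319, 38]);
  cube([44, 44, 383]);
  translate([210, 0, 0]) cube([44, 44, 383]);
  translate([0, 275, 0]) cube([44, 44, 383]);
  translate([210, 275, 0]) cube([44, 44, 383]);
}
translate([1592, 135, 0]) {
  translate([0, 0, 383]) cube([254, 319, 38]);
  cube([44, 44, 383]);
  translate([210, 0, 0]) cube([44, 44, 383]);
  translate([0, 275, 0]) cube([44, 44, 383]);
  translate([210, 275, 0]) cube([44, 44, 383]);
}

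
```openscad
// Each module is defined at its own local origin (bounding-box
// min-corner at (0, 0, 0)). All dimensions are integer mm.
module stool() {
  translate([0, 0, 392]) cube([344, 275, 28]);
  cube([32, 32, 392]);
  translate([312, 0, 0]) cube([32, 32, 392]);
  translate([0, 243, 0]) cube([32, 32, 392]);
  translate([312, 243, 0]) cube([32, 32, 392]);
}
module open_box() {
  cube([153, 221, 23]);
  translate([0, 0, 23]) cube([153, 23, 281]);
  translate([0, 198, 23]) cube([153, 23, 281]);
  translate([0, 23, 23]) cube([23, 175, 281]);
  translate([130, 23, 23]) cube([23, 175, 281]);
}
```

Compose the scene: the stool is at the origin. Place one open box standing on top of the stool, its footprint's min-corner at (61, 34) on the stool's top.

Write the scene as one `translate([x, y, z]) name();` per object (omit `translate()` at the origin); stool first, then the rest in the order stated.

stool();
translate([61, 34, 420]) open_box();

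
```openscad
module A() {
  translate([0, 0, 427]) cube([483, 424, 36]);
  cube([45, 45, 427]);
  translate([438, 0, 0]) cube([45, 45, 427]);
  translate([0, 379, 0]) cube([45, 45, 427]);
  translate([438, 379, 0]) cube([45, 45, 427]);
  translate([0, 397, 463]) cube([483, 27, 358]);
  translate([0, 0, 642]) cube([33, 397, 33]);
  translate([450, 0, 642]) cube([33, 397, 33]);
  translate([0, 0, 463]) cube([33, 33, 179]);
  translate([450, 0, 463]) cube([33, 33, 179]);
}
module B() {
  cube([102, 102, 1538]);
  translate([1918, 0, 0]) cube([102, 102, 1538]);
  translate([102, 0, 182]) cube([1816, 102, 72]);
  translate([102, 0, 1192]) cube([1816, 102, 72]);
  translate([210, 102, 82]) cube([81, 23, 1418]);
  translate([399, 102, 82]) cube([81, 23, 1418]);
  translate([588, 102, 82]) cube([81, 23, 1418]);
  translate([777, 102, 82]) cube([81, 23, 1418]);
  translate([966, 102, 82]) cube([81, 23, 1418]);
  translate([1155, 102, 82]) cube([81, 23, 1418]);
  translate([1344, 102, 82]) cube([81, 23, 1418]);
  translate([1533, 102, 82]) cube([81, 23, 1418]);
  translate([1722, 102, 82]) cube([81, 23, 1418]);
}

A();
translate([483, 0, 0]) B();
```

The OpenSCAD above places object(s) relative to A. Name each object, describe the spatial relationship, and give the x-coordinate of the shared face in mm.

The chair's +x face and the fence section's −x face are both at x = 483 mm.

A is a chair. B is a fence section. The fence section is against the chair's +x side, with their −y faces flush. The x-coordinate of the shared face is 483 mm.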